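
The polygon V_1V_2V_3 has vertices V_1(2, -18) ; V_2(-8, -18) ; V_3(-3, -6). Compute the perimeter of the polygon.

36

|V_1V_2| = √((-10)² + (0)²) = √100 = 10
|V_2V_3| = √((5)² + (12)²) = √169 = 13
|V_3V_1| = √((5)² + (-12)²) = √169 = 13
Perimeter = 10 + 13 + 13 = 36.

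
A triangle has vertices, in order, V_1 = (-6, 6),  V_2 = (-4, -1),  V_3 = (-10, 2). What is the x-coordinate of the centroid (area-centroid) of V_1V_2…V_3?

Apply the shoelace formula. First the cross-terms c_i = x_i·y_{i+1} − x_{i+1}·y_i:
  30, -18, -48  ⇒  2A = -36, A = -18.
Then Σ (x_i + x_{i+1})·c_i = 720, so x̄ = 720 / (6·(-18)) = -20/3.

-20/3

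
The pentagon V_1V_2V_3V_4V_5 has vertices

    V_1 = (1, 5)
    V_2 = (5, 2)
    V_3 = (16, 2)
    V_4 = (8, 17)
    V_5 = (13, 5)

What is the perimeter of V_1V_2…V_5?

|V_1V_2| = √((4)² + (-3)²) = √25 = 5
|V_2V_3| = √((11)² + (0)²) = √121 = 11
|V_3V_4| = √((-8)² + (15)²) = √289 = 17
|V_4V_5| = √((5)² + (-12)²) = √169 = 13
|V_5V_1| = √((-12)² + (0)²) = √144 = 12
Perimeter = 5 + 11 + 17 + 13 + 12 = 58.

58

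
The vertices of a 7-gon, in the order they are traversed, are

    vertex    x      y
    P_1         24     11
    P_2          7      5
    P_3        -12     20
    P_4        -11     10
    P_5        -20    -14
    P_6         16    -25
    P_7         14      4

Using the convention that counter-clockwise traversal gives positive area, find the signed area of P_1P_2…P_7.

946.5

Apply the surveyor's formula: 2A = Σ (x_i·y_{i+1} − x_{i+1}·y_i), indices taken mod 7.
Σ = (43) + (200) + (100) + (354) + (724) + (414) + (58) = 1893
Signed area = Σ/2 = 946.5 (positive ⇒ counter-clockwise traversal).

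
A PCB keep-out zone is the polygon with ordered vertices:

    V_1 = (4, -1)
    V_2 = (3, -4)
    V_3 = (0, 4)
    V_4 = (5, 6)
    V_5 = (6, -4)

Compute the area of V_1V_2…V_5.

Apply the surveyor's formula: 2A = Σ (x_i·y_{i+1} − x_{i+1}·y_i), indices taken mod 5.
V_1→V_2: (4)(-4) − (3)(-1) = -13
V_2→V_3: (3)(4) − (0)(-4) = 12
V_3→V_4: (0)(6) − (5)(4) = -20
V_4→V_5: (5)(-4) − (6)(6) = -56
V_5→V_1: (6)(-1) − (4)(-4) = 10
Σ = -67
Area = |Σ|/2 = 33.5.

33.5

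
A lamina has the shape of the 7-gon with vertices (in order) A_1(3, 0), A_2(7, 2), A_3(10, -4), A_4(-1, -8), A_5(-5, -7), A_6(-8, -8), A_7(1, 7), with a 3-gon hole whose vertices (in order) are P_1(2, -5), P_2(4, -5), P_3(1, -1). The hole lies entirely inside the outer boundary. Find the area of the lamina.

Outer boundary:
Cross-terms: 6, -48, -84, -33, -16, -48, -21  ⇒  Σ = -244
Area = |Σ|/2 = 122.
Hole:
Apply Gauss's area formula: 2A = Σ (x_i·y_{i+1} − x_{i+1}·y_i), indices taken mod 3.
P_1→P_2: (2)(-5) − (4)(-5) = 10
P_2→P_3: (4)(-1) − (1)(-5) = 1
P_3→P_1: (1)(-5) − (2)(-1) = -3
Σ = 8
Area = |Σ|/2 = 4.
Net area = 122 − 4 = 118.

118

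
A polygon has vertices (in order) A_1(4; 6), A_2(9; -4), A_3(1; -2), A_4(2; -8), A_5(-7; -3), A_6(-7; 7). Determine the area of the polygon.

Apply the shoelace (surveyor's) formula: 2A = Σ (x_i·y_{i+1} − x_{i+1}·y_i), indices taken mod 6.
Σ = (-70) + (-14) + (-4) + (-62) + (-70) + (-70) = -290
Area = |Σ|/2 = 145.

145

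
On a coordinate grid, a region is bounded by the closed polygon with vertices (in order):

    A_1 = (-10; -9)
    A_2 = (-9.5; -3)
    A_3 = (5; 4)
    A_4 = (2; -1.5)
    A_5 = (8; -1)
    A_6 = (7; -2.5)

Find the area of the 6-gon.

Apply the surveyor's formula: 2A = Σ (x_i·y_{i+1} − x_{i+1}·y_i), indices taken mod 6.
Cross-terms: -55.5, -23, -15.5, 10, -13, -88  ⇒  Σ = -185
Area = |Σ|/2 = 92.5.

92.5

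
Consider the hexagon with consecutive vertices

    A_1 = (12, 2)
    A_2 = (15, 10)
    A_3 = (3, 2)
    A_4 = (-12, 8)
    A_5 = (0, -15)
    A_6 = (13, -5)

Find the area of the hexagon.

299.5

Cross-terms: 90, 0, 48, 180, 195, 86  ⇒  Σ = 599
Area = |Σ|/2 = 299.5.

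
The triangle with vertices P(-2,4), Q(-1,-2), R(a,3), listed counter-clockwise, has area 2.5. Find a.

The doubled signed area Σ (x_i y_{i+1} − x_{i+1} y_i) is linear in a.
With a=0 it equals 11; the coefficient of a is 6 (from the two edges through R).
So 6·a + 11 = 2·2.5 = 5 ⇒ a = -1.

-1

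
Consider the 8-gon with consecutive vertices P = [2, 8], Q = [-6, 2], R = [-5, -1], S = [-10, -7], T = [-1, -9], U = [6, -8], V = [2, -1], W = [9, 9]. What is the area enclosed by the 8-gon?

Σ = (52) + (16) + (25) + (83) + (62) + (10) + (27) + (54) = 329
Area = |Σ|/2 = 164.5.

164.5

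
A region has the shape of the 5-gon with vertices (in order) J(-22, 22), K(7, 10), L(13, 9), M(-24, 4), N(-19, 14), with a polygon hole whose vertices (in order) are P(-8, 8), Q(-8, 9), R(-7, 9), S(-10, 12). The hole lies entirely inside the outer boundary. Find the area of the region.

269

Outer boundary:
Σ = (-374) + (-67) + (268) + (-260) + (-110) = -543
Area = |Σ|/2 = 271.5.
Hole:
Σ = (-8) + (-9) + (6) + (16) = 5
Area = |Σ|/2 = 2.5.
Net area = 271.5 − 2.5 = 269.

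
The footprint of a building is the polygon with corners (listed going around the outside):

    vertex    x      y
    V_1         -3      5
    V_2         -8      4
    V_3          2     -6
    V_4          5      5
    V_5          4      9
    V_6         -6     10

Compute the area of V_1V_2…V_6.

Apply the shoelace formula: 2A = Σ (x_i·y_{i+1} − x_{i+1}·y_i), indices taken mod 6.
Σ = (28) + (40) + (40) + (25) + (94) + (0) = 227
Area = |Σ|/2 = 113.5.

113.5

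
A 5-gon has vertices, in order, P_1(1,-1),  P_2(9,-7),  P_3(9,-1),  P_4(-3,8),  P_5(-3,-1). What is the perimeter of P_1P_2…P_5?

44

|P_1P_2| = √((8)² + (-6)²) = √100 = 10
|P_2P_3| = √((0)² + (6)²) = √36 = 6
|P_3P_4| = √((-12)² + (9)²) = √225 = 15
|P_4P_5| = √((0)² + (-9)²) = √81 = 9
|P_5P_1| = √((4)² + (0)²) = √16 = 4
Perimeter = 10 + 6 + 15 + 9 + 4 = 44.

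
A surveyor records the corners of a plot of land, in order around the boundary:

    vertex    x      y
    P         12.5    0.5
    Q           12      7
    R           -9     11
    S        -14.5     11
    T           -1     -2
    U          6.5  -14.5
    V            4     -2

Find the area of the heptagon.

238.25

Apply the shoelace (surveyor's) formula: 2A = Σ (x_i·y_{i+1} − x_{i+1}·y_i), indices taken mod 7.
Σ = (81.5) + (195) + (60.5) + (40) + (27.5) + (45) + (27) = 476.5
Area = |Σ|/2 = 238.25.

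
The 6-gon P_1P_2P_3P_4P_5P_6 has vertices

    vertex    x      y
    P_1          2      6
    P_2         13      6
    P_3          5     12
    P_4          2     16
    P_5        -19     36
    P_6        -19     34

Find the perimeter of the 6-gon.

|P_1P_2| = √((11)² + (0)²) = √121 = 11
|P_2P_3| = √((-8)² + (6)²) = √100 = 10
|P_3P_4| = √((-3)² + (4)²) = √25 = 5
|P_4P_5| = √((-21)² + (20)²) = √841 = 29
|P_5P_6| = √((0)² + (-2)²) = √4 = 2
|P_6P_1| = √((21)² + (-28)²) = √1225 = 35
Perimeter = 11 + 10 + 5 + 29 + 2 + 35 = 92.

92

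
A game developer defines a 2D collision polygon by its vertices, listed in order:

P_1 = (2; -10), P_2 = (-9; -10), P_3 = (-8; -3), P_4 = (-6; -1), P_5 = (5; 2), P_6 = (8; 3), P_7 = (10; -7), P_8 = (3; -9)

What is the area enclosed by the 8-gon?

174

Cross-terms: -110, -53, -10, -7, -1, -86, -69, -12  ⇒  Σ = -348
Area = |Σ|/2 = 174.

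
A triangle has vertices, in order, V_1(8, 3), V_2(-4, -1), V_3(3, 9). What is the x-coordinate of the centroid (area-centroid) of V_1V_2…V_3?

7/3

Apply the shoelace formula. First the cross-terms c_i = x_i·y_{i+1} − x_{i+1}·y_i:
  4, -33, -63  ⇒  2A = -92, A = -46.
Then Σ (x_i + x_{i+1})·c_i = -644, so x̄ = -644 / (6·(-46)) = 7/3.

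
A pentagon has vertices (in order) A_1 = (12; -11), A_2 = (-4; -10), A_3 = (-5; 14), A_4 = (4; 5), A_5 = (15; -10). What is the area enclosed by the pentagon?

Apply Gauss's area formula: 2A = Σ (x_i·y_{i+1} − x_{i+1}·y_i), indices taken mod 5.
A_1→A_2: (12)(-10) − (-4)(-11) = -164
A_2→A_3: (-4)(14) − (-5)(-10) = -106
A_3→A_4: (-5)(5) − (4)(14) = -81
A_4→A_5: (4)(-10) − (15)(5) = -115
A_5→A_1: (15)(-11) − (12)(-10) = -45
Σ = -511
Area = |Σ|/2 = 255.5.

255.5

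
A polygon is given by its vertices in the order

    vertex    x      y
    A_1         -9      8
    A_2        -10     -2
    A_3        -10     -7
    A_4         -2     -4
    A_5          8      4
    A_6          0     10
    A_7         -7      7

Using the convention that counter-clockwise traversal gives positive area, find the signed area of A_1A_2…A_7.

177.5

Apply Gauss's area formula: 2A = Σ (x_i·y_{i+1} − x_{i+1}·y_i), indices taken mod 7.
A_1→A_2: (-9)(-2) − (-10)(8) = 98
A_2→A_3: (-10)(-7) − (-10)(-2) = 50
A_3→A_4: (-10)(-4) − (-2)(-7) = 26
A_4→A_5: (-2)(4) − (8)(-4) = 24
A_5→A_6: (8)(10) − (0)(4) = 80
A_6→A_7: (0)(7) − (-7)(10) = 70
A_7→A_1: (-7)(8) − (-9)(7) = 7
Σ = 355
Signed area = Σ/2 = 177.5 (positive ⇒ counter-clockwise traversal).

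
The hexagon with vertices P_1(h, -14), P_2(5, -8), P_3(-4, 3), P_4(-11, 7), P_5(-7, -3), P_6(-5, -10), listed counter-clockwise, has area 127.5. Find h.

-5

The doubled signed area Σ (x_i y_{i+1} − x_{i+1} y_i) is linear in h.
With h=0 it equals 265; the coefficient of h is 2 (from the two edges through P_1).
So 2·h + 265 = 2·127.5 = 255 ⇒ h = -5.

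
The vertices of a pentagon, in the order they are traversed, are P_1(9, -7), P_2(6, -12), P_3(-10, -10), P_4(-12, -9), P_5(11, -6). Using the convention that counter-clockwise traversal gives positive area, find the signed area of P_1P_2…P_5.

-64

Apply Gauss's area formula: 2A = Σ (x_i·y_{i+1} − x_{i+1}·y_i), indices taken mod 5.
Σ = (-66) + (-180) + (-30) + (171) + (-23) = -128
Signed area = Σ/2 = -64 (negative ⇒ clockwise traversal).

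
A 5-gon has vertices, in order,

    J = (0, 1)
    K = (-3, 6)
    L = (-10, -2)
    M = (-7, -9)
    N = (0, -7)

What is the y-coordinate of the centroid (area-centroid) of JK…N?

Apply the surveyor's formula. First the cross-terms c_i = x_i·y_{i+1} − x_{i+1}·y_i:
  3, 66, 76, 49, 0  ⇒  2A = 194, A = 97.
Then Σ (y_i + y_{i+1})·c_i = -1335, so ȳ = -1335 / (6·97) = -445/194.

-445/194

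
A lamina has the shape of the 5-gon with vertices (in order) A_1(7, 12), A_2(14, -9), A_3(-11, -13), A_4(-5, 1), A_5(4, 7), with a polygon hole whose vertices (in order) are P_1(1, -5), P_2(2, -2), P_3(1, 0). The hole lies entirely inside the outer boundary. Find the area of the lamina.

311.5

Outer boundary:
Apply Gauss's area formula: 2A = Σ (x_i·y_{i+1} − x_{i+1}·y_i), indices taken mod 5.
Σ = (-231) + (-281) + (-76) + (-39) + (-1) = -628
Area = |Σ|/2 = 314.
Hole:
Apply the shoelace formula: 2A = Σ (x_i·y_{i+1} − x_{i+1}·y_i), indices taken mod 3.
P_1→P_2: (1)(-2) − (2)(-5) = 8
P_2→P_3: (2)(0) − (1)(-2) = 2
P_3→P_1: (1)(-5) − (1)(0) = -5
Σ = 5
Area = |Σ|/2 = 2.5.
Net area = 314 − 2.5 = 311.5.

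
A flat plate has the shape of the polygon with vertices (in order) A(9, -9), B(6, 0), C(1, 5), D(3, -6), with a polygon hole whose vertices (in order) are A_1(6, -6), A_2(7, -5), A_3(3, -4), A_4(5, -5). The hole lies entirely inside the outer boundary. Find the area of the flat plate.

43

Outer boundary:
Apply the shoelace formula: 2A = Σ (x_i·y_{i+1} − x_{i+1}·y_i), indices taken mod 4.
A→B: (9)(0) − (6)(-9) = 54
B→C: (6)(5) − (1)(0) = 30
C→D: (1)(-6) − (3)(5) = -21
D→A: (3)(-9) − (9)(-6) = 27
Σ = 90
Area = |Σ|/2 = 45.
Hole:
Apply the shoelace formula: 2A = Σ (x_i·y_{i+1} − x_{i+1}·y_i), indices taken mod 4.
A_1→A_2: (6)(-5) − (7)(-6) = 12
A_2→A_3: (7)(-4) − (3)(-5) = -13
A_3→A_4: (3)(-5) − (5)(-4) = 5
A_4→A_1: (5)(-6) − (6)(-5) = 0
Σ = 4
Area = |Σ|/2 = 2.
Net area = 45 − 2 = 43.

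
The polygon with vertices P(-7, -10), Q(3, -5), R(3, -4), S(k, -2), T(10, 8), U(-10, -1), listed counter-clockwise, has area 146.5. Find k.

Write out the shoelace sum; only the two edges meeting at S involve k:
2·Area = [(3·(-2) − k·(-4)) + (k·8 − 10·(-2))] + 231
       = 12·k + 245 = 293
⇒ k = 4.

4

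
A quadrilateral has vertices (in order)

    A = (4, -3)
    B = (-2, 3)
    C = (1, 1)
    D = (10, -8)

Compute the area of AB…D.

7.5

Apply the shoelace (surveyor's) formula: 2A = Σ (x_i·y_{i+1} − x_{i+1}·y_i), indices taken mod 4.
A→B: (4)(3) − (-2)(-3) = 6
B→C: (-2)(1) − (1)(3) = -5
C→D: (1)(-8) − (10)(1) = -18
D→A: (10)(-3) − (4)(-8) = 2
Σ = -15
Area = |Σ|/2 = 7.5.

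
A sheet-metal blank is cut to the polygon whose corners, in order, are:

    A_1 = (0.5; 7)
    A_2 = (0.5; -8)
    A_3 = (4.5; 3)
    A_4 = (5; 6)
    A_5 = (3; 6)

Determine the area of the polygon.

Apply Gauss's area formula: 2A = Σ (x_i·y_{i+1} − x_{i+1}·y_i), indices taken mod 5.
Σ = (-7.5) + (37.5) + (12) + (12) + (18) = 72
Area = |Σ|/2 = 36.

36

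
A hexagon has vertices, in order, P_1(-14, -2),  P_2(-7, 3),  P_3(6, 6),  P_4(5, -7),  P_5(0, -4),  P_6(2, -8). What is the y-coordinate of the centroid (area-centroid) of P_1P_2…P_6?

-190/237

Apply the surveyor's formula. First the cross-terms c_i = x_i·y_{i+1} − x_{i+1}·y_i:
  -56, -60, -72, -20, 8, -116  ⇒  2A = -316, A = -158.
Then Σ (y_i + y_{i+1})·c_i = 760, so ȳ = 760 / (6·(-158)) = -190/237.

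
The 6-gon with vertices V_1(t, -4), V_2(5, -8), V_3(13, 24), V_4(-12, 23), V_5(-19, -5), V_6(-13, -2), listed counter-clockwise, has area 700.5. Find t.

-8

Write out the shoelace sum; only the two edges meeting at V_1 involve t:
2·Area = [((-13)·(-4) − t·(-2)) + (t·(-8) − 5·(-4))] + 1281
       = -6·t + 1353 = 1401
⇒ t = -8.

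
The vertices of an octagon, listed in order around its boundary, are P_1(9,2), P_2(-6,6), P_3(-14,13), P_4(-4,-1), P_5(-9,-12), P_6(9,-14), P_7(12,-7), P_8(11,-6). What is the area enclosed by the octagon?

Apply the shoelace (surveyor's) formula: 2A = Σ (x_i·y_{i+1} − x_{i+1}·y_i), indices taken mod 8.
Σ = (66) + (6) + (66) + (39) + (234) + (105) + (5) + (76) = 597
Area = |Σ|/2 = 298.5.

298.5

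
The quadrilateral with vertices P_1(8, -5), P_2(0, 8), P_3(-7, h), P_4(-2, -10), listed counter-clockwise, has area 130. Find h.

-10

Write out the shoelace sum; only the two edges meeting at P_3 involve h:
2·Area = [(0·h − (-7)·8) + ((-7)·(-10) − (-2)·h)] + 154
       = 2·h + 280 = 260
⇒ h = -10.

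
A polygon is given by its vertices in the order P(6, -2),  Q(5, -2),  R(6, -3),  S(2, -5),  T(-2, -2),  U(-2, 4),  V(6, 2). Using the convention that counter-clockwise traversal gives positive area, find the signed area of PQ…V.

-53.5

Apply Gauss's area formula: 2A = Σ (x_i·y_{i+1} − x_{i+1}·y_i), indices taken mod 7.
Σ = (-2) + (-3) + (-24) + (-14) + (-12) + (-28) + (-24) = -107
Signed area = Σ/2 = -53.5 (negative ⇒ clockwise traversal).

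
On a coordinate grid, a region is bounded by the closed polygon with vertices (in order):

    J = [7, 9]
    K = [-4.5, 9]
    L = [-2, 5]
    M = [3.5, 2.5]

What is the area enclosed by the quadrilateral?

45.25

Σ = (103.5) + (-4.5) + (-22.5) + (14) = 90.5
Area = |Σ|/2 = 45.25.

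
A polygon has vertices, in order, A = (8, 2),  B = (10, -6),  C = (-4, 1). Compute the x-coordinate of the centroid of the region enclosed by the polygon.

14/3

Apply the shoelace formula. First the cross-terms c_i = x_i·y_{i+1} − x_{i+1}·y_i:
  -68, -14, -16  ⇒  2A = -98, A = -49.
Then Σ (x_i + x_{i+1})·c_i = -1372, so x̄ = -1372 / (6·(-49)) = 14/3.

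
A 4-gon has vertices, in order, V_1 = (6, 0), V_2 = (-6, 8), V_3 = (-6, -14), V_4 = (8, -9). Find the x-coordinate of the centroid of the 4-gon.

-31/75

Apply Gauss's area formula. First the cross-terms c_i = x_i·y_{i+1} − x_{i+1}·y_i:
  48, 132, 166, 54  ⇒  2A = 400, A = 200.
Then Σ (x_i + x_{i+1})·c_i = -496, so x̄ = -496 / (6·200) = -31/75.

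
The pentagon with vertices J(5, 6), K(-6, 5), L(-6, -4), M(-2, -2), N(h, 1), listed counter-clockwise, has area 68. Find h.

3

Write out the shoelace sum; only the two edges meeting at N involve h:
2·Area = [((-2)·1 − h·(-2)) + (h·6 − 5·1)] + 119
       = 8·h + 112 = 136
⇒ h = 3.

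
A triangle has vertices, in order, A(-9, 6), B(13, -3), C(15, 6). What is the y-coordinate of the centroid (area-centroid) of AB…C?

3

Apply the surveyor's formula. First the cross-terms c_i = x_i·y_{i+1} − x_{i+1}·y_i:
  -51, 123, 144  ⇒  2A = 216, A = 108.
Then Σ (y_i + y_{i+1})·c_i = 1944, so ȳ = 1944 / (6·108) = 3.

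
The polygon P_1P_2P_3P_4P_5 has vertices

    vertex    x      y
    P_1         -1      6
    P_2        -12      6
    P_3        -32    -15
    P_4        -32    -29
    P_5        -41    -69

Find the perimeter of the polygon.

|P_1P_2| = √((-11)² + (0)²) = √121 = 11
|P_2P_3| = √((-20)² + (-21)²) = √841 = 29
|P_3P_4| = √((0)² + (-14)²) = √196 = 14
|P_4P_5| = √((-9)² + (-40)²) = √1681 = 41
|P_5P_1| = √((40)² + (75)²) = √7225 = 85
Perimeter = 11 + 29 + 14 + 41 + 85 = 180.

180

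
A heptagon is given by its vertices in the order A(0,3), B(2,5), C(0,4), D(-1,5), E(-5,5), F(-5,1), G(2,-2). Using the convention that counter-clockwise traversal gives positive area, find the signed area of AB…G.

30

Apply the shoelace (surveyor's) formula: 2A = Σ (x_i·y_{i+1} − x_{i+1}·y_i), indices taken mod 7.
Σ = (-6) + (8) + (4) + (20) + (20) + (8) + (6) = 60
Signed area = Σ/2 = 30 (positive ⇒ counter-clockwise traversal).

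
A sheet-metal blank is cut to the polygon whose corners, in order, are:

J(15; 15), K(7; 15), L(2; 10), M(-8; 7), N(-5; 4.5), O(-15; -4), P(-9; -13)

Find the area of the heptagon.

Apply the shoelace (surveyor's) formula: 2A = Σ (x_i·y_{i+1} − x_{i+1}·y_i), indices taken mod 7.
Σ = (120) + (40) + (94) + (-1) + (87.5) + (159) + (60) = 559.5
Area = |Σ|/2 = 279.75.

279.75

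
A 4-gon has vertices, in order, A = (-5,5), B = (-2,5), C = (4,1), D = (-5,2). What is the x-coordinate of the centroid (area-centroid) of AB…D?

Apply the shoelace (surveyor's) formula. First the cross-terms c_i = x_i·y_{i+1} − x_{i+1}·y_i:
  -15, -22, 13, -15  ⇒  2A = -39, A = -19.5.
Then Σ (x_i + x_{i+1})·c_i = 198, so x̄ = 198 / (6·(-19.5)) = -22/13.

-22/13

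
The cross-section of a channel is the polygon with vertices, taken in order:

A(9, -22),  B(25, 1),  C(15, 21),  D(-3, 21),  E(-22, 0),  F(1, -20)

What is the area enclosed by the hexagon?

1253.5

Cross-terms: 559, 510, 378, 462, 440, 158  ⇒  Σ = 2507
Area = |Σ|/2 = 1253.5.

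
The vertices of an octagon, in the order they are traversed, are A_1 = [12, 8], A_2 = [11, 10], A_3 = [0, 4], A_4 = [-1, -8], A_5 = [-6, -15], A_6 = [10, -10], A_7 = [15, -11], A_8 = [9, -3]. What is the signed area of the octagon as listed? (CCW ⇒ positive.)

Apply the shoelace formula: 2A = Σ (x_i·y_{i+1} − x_{i+1}·y_i), indices taken mod 8.
Cross-terms: 32, 44, 4, -33, 210, 40, 54, 108  ⇒  Σ = 459
Signed area = Σ/2 = 229.5 (positive ⇒ counter-clockwise traversal).

229.5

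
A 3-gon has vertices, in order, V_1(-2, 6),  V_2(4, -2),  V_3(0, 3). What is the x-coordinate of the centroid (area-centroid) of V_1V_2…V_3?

Apply the shoelace (surveyor's) formula. First the cross-terms c_i = x_i·y_{i+1} − x_{i+1}·y_i:
  -20, 12, 6  ⇒  2A = -2, A = -1.
Then Σ (x_i + x_{i+1})·c_i = -4, so x̄ = -4 / (6·(-1)) = 2/3.

2/3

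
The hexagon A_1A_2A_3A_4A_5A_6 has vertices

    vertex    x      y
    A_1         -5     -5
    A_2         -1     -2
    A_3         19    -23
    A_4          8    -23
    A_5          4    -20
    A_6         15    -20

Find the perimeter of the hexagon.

|A_1A_2| = √((4)² + (3)²) = √25 = 5
|A_2A_3| = √((20)² + (-21)²) = √841 = 29
|A_3A_4| = √((-11)² + (0)²) = √121 = 11
|A_4A_5| = √((-4)² + (3)²) = √25 = 5
|A_5A_6| = √((11)² + (0)²) = √121 = 11
|A_6A_1| = √((-20)² + (15)²) = √625 = 25
Perimeter = 5 + 29 + 11 + 5 + 11 + 25 = 86.

86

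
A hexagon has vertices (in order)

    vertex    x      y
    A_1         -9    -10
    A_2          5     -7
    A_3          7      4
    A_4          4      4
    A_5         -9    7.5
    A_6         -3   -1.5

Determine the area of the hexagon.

156.25

Apply the surveyor's formula: 2A = Σ (x_i·y_{i+1} − x_{i+1}·y_i), indices taken mod 6.
Σ = (113) + (69) + (12) + (66) + (36) + (16.5) = 312.5
Area = |Σ|/2 = 156.25.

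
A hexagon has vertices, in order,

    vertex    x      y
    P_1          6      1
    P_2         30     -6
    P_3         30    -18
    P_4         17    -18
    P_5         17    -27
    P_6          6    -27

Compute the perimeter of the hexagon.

|P_1P_2| = √((24)² + (-7)²) = √625 = 25
|P_2P_3| = √((0)² + (-12)²) = √144 = 12
|P_3P_4| = √((-13)² + (0)²) = √169 = 13
|P_4P_5| = √((0)² + (-9)²) = √81 = 9
|P_5P_6| = √((-11)² + (0)²) = √121 = 11
|P_6P_1| = √((0)² + (28)²) = √784 = 28
Perimeter = 25 + 12 + 13 + 9 + 11 + 28 = 98.

98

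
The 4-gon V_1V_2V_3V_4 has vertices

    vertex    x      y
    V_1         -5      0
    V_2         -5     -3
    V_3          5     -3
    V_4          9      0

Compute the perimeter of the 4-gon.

32

|V_1V_2| = √((0)² + (-3)²) = √9 = 3
|V_2V_3| = √((10)² + (0)²) = √100 = 10
|V_3V_4| = √((4)² + (3)²) = √25 = 5
|V_4V_1| = √((-14)² + (0)²) = √196 = 14
Perimeter = 3 + 10 + 5 + 14 = 32.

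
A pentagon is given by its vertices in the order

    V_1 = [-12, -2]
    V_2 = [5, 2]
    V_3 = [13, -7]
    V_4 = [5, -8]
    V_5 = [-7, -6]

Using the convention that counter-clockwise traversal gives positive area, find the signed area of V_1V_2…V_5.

-144

Σ = (-14) + (-61) + (-69) + (-86) + (-58) = -288
Signed area = Σ/2 = -144 (negative ⇒ clockwise traversal).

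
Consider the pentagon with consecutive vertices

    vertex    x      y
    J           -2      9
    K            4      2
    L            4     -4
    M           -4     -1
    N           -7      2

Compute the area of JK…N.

Cross-terms: -40, -24, -20, -15, -59  ⇒  Σ = -158
Area = |Σ|/2 = 79.

79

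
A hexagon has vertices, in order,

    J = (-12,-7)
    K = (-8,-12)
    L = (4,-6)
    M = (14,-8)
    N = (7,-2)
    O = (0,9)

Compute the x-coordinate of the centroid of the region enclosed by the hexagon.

Apply the shoelace (surveyor's) formula. First the cross-terms c_i = x_i·y_{i+1} − x_{i+1}·y_i:
  88, 96, 52, 28, 63, 108  ⇒  2A = 435, A = 217.5.
Then Σ (x_i + x_{i+1})·c_i = -1475, so x̄ = -1475 / (6·217.5) = -295/261.

-295/261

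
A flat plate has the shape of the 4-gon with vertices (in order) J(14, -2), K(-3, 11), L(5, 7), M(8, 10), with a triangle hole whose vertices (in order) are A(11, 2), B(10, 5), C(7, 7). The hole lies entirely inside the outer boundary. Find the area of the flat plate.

Outer boundary:
Apply Gauss's area formula: 2A = Σ (x_i·y_{i+1} − x_{i+1}·y_i), indices taken mod 4.
Cross-terms: 148, -76, -6, -156  ⇒  Σ = -90
Area = |Σ|/2 = 45.
Hole:
Apply the shoelace formula: 2A = Σ (x_i·y_{i+1} − x_{i+1}·y_i), indices taken mod 3.
A→B: (11)(5) − (10)(2) = 35
B→C: (10)(7) − (7)(5) = 35
C→A: (7)(2) − (11)(7) = -63
Σ = 7
Area = |Σ|/2 = 3.5.
Net area = 45 − 3.5 = 41.5.

41.5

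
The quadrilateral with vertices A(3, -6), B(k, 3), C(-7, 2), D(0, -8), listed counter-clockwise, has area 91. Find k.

9

Write out the shoelace sum; only the two edges meeting at B involve k:
2·Area = [(3·3 − k·(-6)) + (k·2 − (-7)·3)] + 80
       = 8·k + 110 = 182
⇒ k = 9.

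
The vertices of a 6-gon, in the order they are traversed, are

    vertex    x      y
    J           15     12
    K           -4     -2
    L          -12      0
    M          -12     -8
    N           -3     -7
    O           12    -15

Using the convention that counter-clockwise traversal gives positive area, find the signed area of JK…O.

324

Apply Gauss's area formula: 2A = Σ (x_i·y_{i+1} − x_{i+1}·y_i), indices taken mod 6.
J→K: (15)(-2) − (-4)(12) = 18
K→L: (-4)(0) − (-12)(-2) = -24
L→M: (-12)(-8) − (-12)(0) = 96
M→N: (-12)(-7) − (-3)(-8) = 60
N→O: (-3)(-15) − (12)(-7) = 129
O→J: (12)(12) − (15)(-15) = 369
Σ = 648
Signed area = Σ/2 = 324 (positive ⇒ counter-clockwise traversal).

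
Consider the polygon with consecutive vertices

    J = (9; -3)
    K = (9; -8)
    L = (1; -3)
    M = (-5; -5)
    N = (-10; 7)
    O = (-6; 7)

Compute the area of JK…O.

Σ = (-45) + (-19) + (-20) + (-85) + (-28) + (-45) = -242
Area = |Σ|/2 = 121.

121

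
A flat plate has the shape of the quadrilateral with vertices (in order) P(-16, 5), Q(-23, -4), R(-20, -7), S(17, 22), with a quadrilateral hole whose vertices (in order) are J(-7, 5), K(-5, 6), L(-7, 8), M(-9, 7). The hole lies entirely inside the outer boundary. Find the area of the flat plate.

182

Outer boundary:
Apply Gauss's area formula: 2A = Σ (x_i·y_{i+1} − x_{i+1}·y_i), indices taken mod 4.
P→Q: (-16)(-4) − (-23)(5) = 179
Q→R: (-23)(-7) − (-20)(-4) = 81
R→S: (-20)(22) − (17)(-7) = -321
S→P: (17)(5) − (-16)(22) = 437
Σ = 376
Area = |Σ|/2 = 188.
Hole:
Apply the surveyor's formula: 2A = Σ (x_i·y_{i+1} − x_{i+1}·y_i), indices taken mod 4.
Cross-terms: -17, 2, 23, 4  ⇒  Σ = 12
Area = |Σ|/2 = 6.
Net area = 188 − 6 = 182.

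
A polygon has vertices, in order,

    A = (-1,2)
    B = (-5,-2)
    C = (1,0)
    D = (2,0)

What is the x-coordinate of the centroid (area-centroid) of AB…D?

-38/27

Apply Gauss's area formula. First the cross-terms c_i = x_i·y_{i+1} − x_{i+1}·y_i:
  12, 2, 0, 4  ⇒  2A = 18, A = 9.
Then Σ (x_i + x_{i+1})·c_i = -76, so x̄ = -76 / (6·9) = -38/27.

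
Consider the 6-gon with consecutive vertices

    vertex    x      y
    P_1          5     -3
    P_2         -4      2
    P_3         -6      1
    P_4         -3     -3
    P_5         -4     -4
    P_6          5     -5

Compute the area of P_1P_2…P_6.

P_1→P_2: (5)(2) − (-4)(-3) = -2
P_2→P_3: (-4)(1) − (-6)(2) = 8
P_3→P_4: (-6)(-3) − (-3)(1) = 21
P_4→P_5: (-3)(-4) − (-4)(-3) = 0
P_5→P_6: (-4)(-5) − (5)(-4) = 40
P_6→P_1: (5)(-3) − (5)(-5) = 10
Σ = 77
Area = |Σ|/2 = 38.5.

38.5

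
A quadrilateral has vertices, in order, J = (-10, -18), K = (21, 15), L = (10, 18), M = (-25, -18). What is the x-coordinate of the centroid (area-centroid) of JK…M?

Apply the shoelace (surveyor's) formula. First the cross-terms c_i = x_i·y_{i+1} − x_{i+1}·y_i:
  228, 228, 270, 270  ⇒  2A = 996, A = 498.
Then Σ (x_i + x_{i+1})·c_i = -3924, so x̄ = -3924 / (6·498) = -109/83.

-109/83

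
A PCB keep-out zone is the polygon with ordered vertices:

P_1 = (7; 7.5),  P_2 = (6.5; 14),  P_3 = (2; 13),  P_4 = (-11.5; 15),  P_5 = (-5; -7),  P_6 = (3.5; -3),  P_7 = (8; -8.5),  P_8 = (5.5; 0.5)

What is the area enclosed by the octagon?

281.5

Cross-terms: 49.25, 56.5, 179.5, 155.5, 39.5, -5.75, 50.75, 37.75  ⇒  Σ = 563
Area = |Σ|/2 = 281.5.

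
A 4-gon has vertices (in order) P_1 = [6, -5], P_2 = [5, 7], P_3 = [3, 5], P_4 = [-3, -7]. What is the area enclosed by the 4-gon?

Apply the shoelace formula: 2A = Σ (x_i·y_{i+1} − x_{i+1}·y_i), indices taken mod 4.
Cross-terms: 67, 4, -6, 57  ⇒  Σ = 122
Area = |Σ|/2 = 61.

61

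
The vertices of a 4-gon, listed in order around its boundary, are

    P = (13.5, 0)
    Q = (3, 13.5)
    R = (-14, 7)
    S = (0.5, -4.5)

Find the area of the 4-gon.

256.25

Apply the surveyor's formula: 2A = Σ (x_i·y_{i+1} − x_{i+1}·y_i), indices taken mod 4.
P→Q: (13.5)(13.5) − (3)(0) = 182.25
Q→R: (3)(7) − (-14)(13.5) = 210
R→S: (-14)(-4.5) − (0.5)(7) = 59.5
S→P: (0.5)(0) − (13.5)(-4.5) = 60.75
Σ = 512.5
Area = |Σ|/2 = 256.25.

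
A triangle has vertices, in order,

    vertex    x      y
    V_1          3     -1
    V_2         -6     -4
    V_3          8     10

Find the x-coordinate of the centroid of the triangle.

5/3

Apply the shoelace formula. First the cross-terms c_i = x_i·y_{i+1} − x_{i+1}·y_i:
  -18, -28, -38  ⇒  2A = -84, A = -42.
Then Σ (x_i + x_{i+1})·c_i = -420, so x̄ = -420 / (6·(-42)) = 5/3.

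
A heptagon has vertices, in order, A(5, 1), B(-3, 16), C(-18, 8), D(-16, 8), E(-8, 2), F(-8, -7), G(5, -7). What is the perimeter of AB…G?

|AB| = √((-8)² + (15)²) = √289 = 17
|BC| = √((-15)² + (-8)²) = √289 = 17
|CD| = √((2)² + (0)²) = √4 = 2
|DE| = √((8)² + (-6)²) = √100 = 10
|EF| = √((0)² + (-9)²) = √81 = 9
|FG| = √((13)² + (0)²) = √169 = 13
|GA| = √((0)² + (8)²) = √64 = 8
Perimeter = 17 + 17 + 2 + 10 + 9 + 13 + 8 = 76.

76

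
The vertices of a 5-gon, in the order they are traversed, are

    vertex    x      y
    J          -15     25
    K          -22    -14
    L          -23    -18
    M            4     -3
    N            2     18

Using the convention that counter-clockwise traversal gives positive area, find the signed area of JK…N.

Σ = (760) + (74) + (141) + (78) + (320) = 1373
Signed area = Σ/2 = 686.5 (positive ⇒ counter-clockwise traversal).

686.5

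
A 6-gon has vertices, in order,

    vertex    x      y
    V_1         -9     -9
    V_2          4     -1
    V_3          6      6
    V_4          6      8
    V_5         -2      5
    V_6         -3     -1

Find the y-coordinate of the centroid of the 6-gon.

Apply Gauss's area formula. First the cross-terms c_i = x_i·y_{i+1} − x_{i+1}·y_i:
  45, 30, 12, 46, 17, 18  ⇒  2A = 168, A = 84.
Then Σ (y_i + y_{i+1})·c_i = 354, so ȳ = 354 / (6·84) = 59/84.

59/84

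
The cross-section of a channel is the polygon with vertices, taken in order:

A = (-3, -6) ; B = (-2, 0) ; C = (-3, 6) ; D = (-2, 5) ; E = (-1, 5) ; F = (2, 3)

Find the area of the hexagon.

24

Σ = (-12) + (-12) + (-3) + (-5) + (-13) + (-3) = -48
Area = |Σ|/2 = 24.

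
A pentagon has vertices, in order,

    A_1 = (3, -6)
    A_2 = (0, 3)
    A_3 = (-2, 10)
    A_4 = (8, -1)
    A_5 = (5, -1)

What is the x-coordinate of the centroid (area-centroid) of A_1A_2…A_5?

Apply Gauss's area formula. First the cross-terms c_i = x_i·y_{i+1} − x_{i+1}·y_i:
  9, 6, -78, -3, -27  ⇒  2A = -93, A = -46.5.
Then Σ (x_i + x_{i+1})·c_i = -708, so x̄ = -708 / (6·(-46.5)) = 236/93.

236/93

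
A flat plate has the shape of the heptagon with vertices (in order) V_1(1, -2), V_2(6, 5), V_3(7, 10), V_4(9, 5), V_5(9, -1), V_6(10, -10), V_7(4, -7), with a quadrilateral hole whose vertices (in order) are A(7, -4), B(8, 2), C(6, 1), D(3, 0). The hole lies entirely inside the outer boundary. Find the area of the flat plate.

75.5

Outer boundary:
Σ = (17) + (25) + (-55) + (-54) + (-80) + (-30) + (-1) = -178
Area = |Σ|/2 = 89.
Hole:
Apply the shoelace formula: 2A = Σ (x_i·y_{i+1} − x_{i+1}·y_i), indices taken mod 4.
Σ = (46) + (-4) + (-3) + (-12) = 27
Area = |Σ|/2 = 13.5.
Net area = 89 − 13.5 = 75.5.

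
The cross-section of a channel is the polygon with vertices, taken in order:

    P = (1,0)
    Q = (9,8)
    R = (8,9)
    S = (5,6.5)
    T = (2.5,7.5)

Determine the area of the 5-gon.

Apply Gauss's area formula: 2A = Σ (x_i·y_{i+1} − x_{i+1}·y_i), indices taken mod 5.
Σ = (8) + (17) + (7) + (21.25) + (-7.5) = 45.75
Area = |Σ|/2 = 22.875.

22.875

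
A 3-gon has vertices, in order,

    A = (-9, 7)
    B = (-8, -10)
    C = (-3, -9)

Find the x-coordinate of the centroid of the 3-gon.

-20/3

Apply Gauss's area formula. First the cross-terms c_i = x_i·y_{i+1} − x_{i+1}·y_i:
  146, 42, -102  ⇒  2A = 86, A = 43.
Then Σ (x_i + x_{i+1})·c_i = -1720, so x̄ = -1720 / (6·43) = -20/3.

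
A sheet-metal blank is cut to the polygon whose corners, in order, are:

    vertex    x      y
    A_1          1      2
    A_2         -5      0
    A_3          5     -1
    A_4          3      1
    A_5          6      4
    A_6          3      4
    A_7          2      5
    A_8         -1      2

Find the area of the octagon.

26.5

Apply the surveyor's formula: 2A = Σ (x_i·y_{i+1} − x_{i+1}·y_i), indices taken mod 8.
Cross-terms: 10, 5, 8, 6, 12, 7, 9, -4  ⇒  Σ = 53
Area = |Σ|/2 = 26.5.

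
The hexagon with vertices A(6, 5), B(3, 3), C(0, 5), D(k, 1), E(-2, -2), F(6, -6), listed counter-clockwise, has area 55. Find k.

Write out the shoelace sum; only the two edges meeting at D involve k:
2·Area = [(0·1 − k·5) + (k·(-2) − (-2)·1)] + 108
       = -7·k + 110 = 110
⇒ k = 0.

0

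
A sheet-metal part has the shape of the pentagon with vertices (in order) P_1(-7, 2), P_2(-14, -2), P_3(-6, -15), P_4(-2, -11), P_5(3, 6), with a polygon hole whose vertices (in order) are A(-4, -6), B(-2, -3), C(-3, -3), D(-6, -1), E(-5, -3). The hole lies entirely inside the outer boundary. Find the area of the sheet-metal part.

Outer boundary:
Apply the shoelace (surveyor's) formula: 2A = Σ (x_i·y_{i+1} − x_{i+1}·y_i), indices taken mod 5.
Cross-terms: 42, 198, 36, 21, 48  ⇒  Σ = 345
Area = |Σ|/2 = 172.5.
Hole:
Cross-terms: 0, -3, -15, 13, 18  ⇒  Σ = 13
Area = |Σ|/2 = 6.5.
Net area = 172.5 − 6.5 = 166.

166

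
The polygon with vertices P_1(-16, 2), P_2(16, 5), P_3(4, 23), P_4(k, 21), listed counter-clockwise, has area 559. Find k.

-22

Write out the shoelace sum; only the two edges meeting at P_4 involve k:
2·Area = [(4·21 − k·23) + (k·2 − (-16)·21)] + 236
       = -21·k + 656 = 1118
⇒ k = -22.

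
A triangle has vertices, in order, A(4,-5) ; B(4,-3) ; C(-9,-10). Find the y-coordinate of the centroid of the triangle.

-6

Apply the surveyor's formula. First the cross-terms c_i = x_i·y_{i+1} − x_{i+1}·y_i:
  8, -67, 85  ⇒  2A = 26, A = 13.
Then Σ (y_i + y_{i+1})·c_i = -468, so ȳ = -468 / (6·13) = -6.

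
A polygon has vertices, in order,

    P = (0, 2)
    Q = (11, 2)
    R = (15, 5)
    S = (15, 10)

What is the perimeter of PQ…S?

38

|PQ| = √((11)² + (0)²) = √121 = 11
|QR| = √((4)² + (3)²) = √25 = 5
|RS| = √((0)² + (5)²) = √25 = 5
|SP| = √((-15)² + (-8)²) = √289 = 17
Perimeter = 11 + 5 + 5 + 17 = 38.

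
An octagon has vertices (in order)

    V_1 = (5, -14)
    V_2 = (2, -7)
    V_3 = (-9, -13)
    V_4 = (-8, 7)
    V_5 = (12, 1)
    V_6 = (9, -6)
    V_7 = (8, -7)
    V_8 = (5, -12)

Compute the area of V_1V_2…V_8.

261

V_1→V_2: (5)(-7) − (2)(-14) = -7
V_2→V_3: (2)(-13) − (-9)(-7) = -89
V_3→V_4: (-9)(7) − (-8)(-13) = -167
V_4→V_5: (-8)(1) − (12)(7) = -92
V_5→V_6: (12)(-6) − (9)(1) = -81
V_6→V_7: (9)(-7) − (8)(-6) = -15
V_7→V_8: (8)(-12) − (5)(-7) = -61
V_8→V_1: (5)(-14) − (5)(-12) = -10
Σ = -522
Area = |Σ|/2 = 261.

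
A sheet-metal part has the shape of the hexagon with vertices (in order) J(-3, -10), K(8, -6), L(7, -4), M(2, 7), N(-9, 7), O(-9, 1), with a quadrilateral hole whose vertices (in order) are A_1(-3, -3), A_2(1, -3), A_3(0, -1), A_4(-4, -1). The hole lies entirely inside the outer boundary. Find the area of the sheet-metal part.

186.5

Outer boundary:
Σ = (98) + (10) + (57) + (77) + (54) + (93) = 389
Area = |Σ|/2 = 194.5.
Hole:
Apply the surveyor's formula: 2A = Σ (x_i·y_{i+1} − x_{i+1}·y_i), indices taken mod 4.
Cross-terms: 12, -1, -4, 9  ⇒  Σ = 16
Area = |Σ|/2 = 8.
Net area = 194.5 − 8 = 186.5.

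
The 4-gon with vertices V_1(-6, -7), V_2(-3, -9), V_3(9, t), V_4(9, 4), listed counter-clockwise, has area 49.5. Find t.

Write out the shoelace sum; only the two edges meeting at V_3 involve t:
2·Area = [((-3)·t − 9·(-9)) + (9·4 − 9·t)] + -6
       = -12·t + 111 = 99
⇒ t = 1.

1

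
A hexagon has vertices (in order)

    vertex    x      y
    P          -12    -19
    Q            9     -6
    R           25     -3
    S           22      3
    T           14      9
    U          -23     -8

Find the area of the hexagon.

549.5

P→Q: (-12)(-6) − (9)(-19) = 243
Q→R: (9)(-3) − (25)(-6) = 123
R→S: (25)(3) − (22)(-3) = 141
S→T: (22)(9) − (14)(3) = 156
T→U: (14)(-8) − (-23)(9) = 95
U→P: (-23)(-19) − (-12)(-8) = 341
Σ = 1099
Area = |Σ|/2 = 549.5.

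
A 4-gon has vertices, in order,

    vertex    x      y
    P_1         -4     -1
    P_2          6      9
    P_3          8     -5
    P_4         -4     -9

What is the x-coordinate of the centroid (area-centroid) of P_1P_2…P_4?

25/12

Apply the shoelace (surveyor's) formula. First the cross-terms c_i = x_i·y_{i+1} − x_{i+1}·y_i:
  -30, -102, -92, -32  ⇒  2A = -256, A = -128.
Then Σ (x_i + x_{i+1})·c_i = -1600, so x̄ = -1600 / (6·(-128)) = 25/12.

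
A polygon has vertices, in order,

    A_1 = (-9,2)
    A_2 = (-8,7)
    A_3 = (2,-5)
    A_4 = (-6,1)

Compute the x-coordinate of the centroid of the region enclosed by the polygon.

-200/39

Apply the shoelace (surveyor's) formula. First the cross-terms c_i = x_i·y_{i+1} − x_{i+1}·y_i:
  -47, 26, -28, -3  ⇒  2A = -52, A = -26.
Then Σ (x_i + x_{i+1})·c_i = 800, so x̄ = 800 / (6·(-26)) = -200/39.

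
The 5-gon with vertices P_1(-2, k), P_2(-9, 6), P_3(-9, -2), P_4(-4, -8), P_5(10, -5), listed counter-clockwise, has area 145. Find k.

4

The doubled signed area Σ (x_i y_{i+1} − x_{i+1} y_i) is linear in k.
With k=0 it equals 214; the coefficient of k is 19 (from the two edges through P_1).
So 19·k + 214 = 2·145 = 290 ⇒ k = 4.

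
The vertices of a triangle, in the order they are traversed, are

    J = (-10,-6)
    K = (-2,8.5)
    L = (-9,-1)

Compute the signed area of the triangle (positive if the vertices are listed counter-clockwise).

Apply the surveyor's formula: 2A = Σ (x_i·y_{i+1} − x_{i+1}·y_i), indices taken mod 3.
J→K: (-10)(8.5) − (-2)(-6) = -97
K→L: (-2)(-1) − (-9)(8.5) = 78.5
L→J: (-9)(-6) − (-10)(-1) = 44
Σ = 25.5
Signed area = Σ/2 = 12.75 (positive ⇒ counter-clockwise traversal).

12.75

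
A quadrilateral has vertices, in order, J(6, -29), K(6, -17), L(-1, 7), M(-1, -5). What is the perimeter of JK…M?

|JK| = √((0)² + (12)²) = √144 = 12
|KL| = √((-7)² + (24)²) = √625 = 25
|LM| = √((0)² + (-12)²) = √144 = 12
|MJ| = √((7)² + (-24)²) = √625 = 25
Perimeter = 12 + 25 + 12 + 25 = 74.

74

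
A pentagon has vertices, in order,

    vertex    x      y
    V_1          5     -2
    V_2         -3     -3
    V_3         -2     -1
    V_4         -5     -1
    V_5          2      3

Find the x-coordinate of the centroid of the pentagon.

100/177

Apply Gauss's area formula. First the cross-terms c_i = x_i·y_{i+1} − x_{i+1}·y_i:
  -21, -3, -3, -13, -19  ⇒  2A = -59, A = -29.5.
Then Σ (x_i + x_{i+1})·c_i = -100, so x̄ = -100 / (6·(-29.5)) = 100/177.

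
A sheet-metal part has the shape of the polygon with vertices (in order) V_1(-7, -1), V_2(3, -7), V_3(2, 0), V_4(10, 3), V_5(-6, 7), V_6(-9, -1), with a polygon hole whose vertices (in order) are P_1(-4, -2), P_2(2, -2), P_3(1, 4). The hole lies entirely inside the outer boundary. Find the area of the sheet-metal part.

97.5

Outer boundary:
Σ = (52) + (14) + (6) + (88) + (69) + (2) = 231
Area = |Σ|/2 = 115.5.
Hole:
Apply Gauss's area formula: 2A = Σ (x_i·y_{i+1} − x_{i+1}·y_i), indices taken mod 3.
Σ = (12) + (10) + (14) = 36
Area = |Σ|/2 = 18.
Net area = 115.5 − 18 = 97.5.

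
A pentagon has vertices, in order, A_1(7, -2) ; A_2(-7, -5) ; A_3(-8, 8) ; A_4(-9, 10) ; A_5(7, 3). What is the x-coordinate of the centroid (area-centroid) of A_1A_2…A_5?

Apply the surveyor's formula. First the cross-terms c_i = x_i·y_{i+1} − x_{i+1}·y_i:
  -49, -96, -8, -97, -35  ⇒  2A = -285, A = -142.5.
Then Σ (x_i + x_{i+1})·c_i = 1280, so x̄ = 1280 / (6·(-142.5)) = -256/171.

-256/171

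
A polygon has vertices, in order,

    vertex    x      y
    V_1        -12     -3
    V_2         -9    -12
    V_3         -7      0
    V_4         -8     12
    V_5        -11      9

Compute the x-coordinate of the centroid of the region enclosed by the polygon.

-706/75

Apply the shoelace (surveyor's) formula. First the cross-terms c_i = x_i·y_{i+1} − x_{i+1}·y_i:
  117, -84, -84, 60, 141  ⇒  2A = 150, A = 75.
Then Σ (x_i + x_{i+1})·c_i = -4236, so x̄ = -4236 / (6·75) = -706/75.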